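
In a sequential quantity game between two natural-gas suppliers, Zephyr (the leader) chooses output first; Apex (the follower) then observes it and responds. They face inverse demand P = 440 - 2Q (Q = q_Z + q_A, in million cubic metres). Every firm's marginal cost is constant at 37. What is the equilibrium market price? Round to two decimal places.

Solve by backward induction. Given q_Z, the follower Apex maximises π_A = (440 - 2q_Z - 2q_A)q_A - 37q_A.
Setting the follower's marginal profit to zero, 403 - 2q_Z - 4q_A = 0, i.e. q_A = (403 - 2q_Z)/4.
Zephyr substitutes q_A(q_Z) into its own profit: π_Z = q_Z(440 - 2q_Z - (403 - 2q_Z)/2) - 37q_Z = (477/2 - q_Z)q_Z - 37q_Z.
Maximising: ∂π_Z/∂q_Z = 403/2 - 2q_Z = 0, giving q_Z = 403/4.
Then q_A = (403 - 2·(403/4))/4 = 403/8.
Total output Q = 1209/8, so price P = 440 - 2·(1209/8) = 551/4.

137.75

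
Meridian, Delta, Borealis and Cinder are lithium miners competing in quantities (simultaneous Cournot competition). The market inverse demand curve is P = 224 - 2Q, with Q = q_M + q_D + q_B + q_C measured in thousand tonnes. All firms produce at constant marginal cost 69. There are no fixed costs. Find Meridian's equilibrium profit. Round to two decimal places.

480.50

Each firm earns π_i = (224 - 2Q)q_i - 69q_i.
First-order condition (treating rivals' output as given): 155 - 4q_i - 2·Σ_{j≠i} q_j = 0.
With identical firms every q_j equals q_i, so Σ_{j≠i} q_j = 3q_i and 155 = 10q_i, giving q_i = 31/2.
Price P = 224 - 2·62 = 100.
Meridian's profit: (100 - 69)·(31/2) = 961/2.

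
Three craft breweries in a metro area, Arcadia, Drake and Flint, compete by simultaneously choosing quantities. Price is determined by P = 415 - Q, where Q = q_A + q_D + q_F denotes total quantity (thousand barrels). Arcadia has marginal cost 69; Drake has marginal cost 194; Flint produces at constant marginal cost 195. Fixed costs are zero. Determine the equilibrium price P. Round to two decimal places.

218.25

Arcadia's profit: π_A = (415 - Q)q_A - (69q_A). Setting ∂π_A/∂q_A = 0: 346 - 2q_A - (q_D + q_F) = 0.
Drake's first-order condition: 221 - 2q_D - (q_A + q_F) = 0.
Flint's first-order condition: 220 - 2q_F - (q_A + q_D) = 0.
Adding the 3 first-order conditions: 787 − 4Q = 0, so Q = 787/4.
Back-substituting: q_A = (346 − 787/4) = 597/4, q_D = (221 − 787/4) = 97/4, q_F = (220 − 787/4) = 93/4.
Total output Q = 787/4, so price P = 415 - 787/4 = 873/4.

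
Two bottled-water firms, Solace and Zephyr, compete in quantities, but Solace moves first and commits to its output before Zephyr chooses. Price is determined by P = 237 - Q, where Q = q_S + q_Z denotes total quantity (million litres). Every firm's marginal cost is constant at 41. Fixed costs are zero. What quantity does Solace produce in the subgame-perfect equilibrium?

98

Solve by backward induction. Given q_S, the follower Zephyr maximises π_Z = (237 - q_S - q_Z)q_Z - 41q_Z.
Setting the follower's marginal profit to zero, 196 - q_S - 2q_Z = 0, i.e. q_Z = (196 - q_S)/2.
Solace substitutes q_Z(q_S) into its own profit: π_S = q_S(237 - q_S - (196 - q_S)/2) - 41q_S = (139 - (1/2)q_S)q_S - 41q_S.
Maximising: ∂π_S/∂q_S = 98 - q_S = 0, giving q_S = 98.
Then q_Z = (196 - 98)/2 = 49.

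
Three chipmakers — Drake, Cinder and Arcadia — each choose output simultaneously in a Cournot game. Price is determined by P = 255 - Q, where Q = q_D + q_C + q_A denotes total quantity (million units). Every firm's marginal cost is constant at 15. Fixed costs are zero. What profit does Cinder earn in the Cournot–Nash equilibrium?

Each firm earns π_i = (255 - Q)q_i - 15q_i.
First-order condition (treating rivals' output as given): 240 - 2q_i - Σ_{j≠i} q_j = 0.
With identical firms every q_j equals q_i, so Σ_{j≠i} q_j = 2q_i and 240 = 4q_i, giving q_i = 60.
Price P = 255 - 180 = 75.
Cinder's profit: (75 - 15)·60 = 3600.

3600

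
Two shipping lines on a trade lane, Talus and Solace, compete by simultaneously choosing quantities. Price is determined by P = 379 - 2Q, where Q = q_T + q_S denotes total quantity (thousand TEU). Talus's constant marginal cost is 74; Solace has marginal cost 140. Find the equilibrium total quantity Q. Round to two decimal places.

90.67

Talus's profit: π_T = (379 - 2Q)q_T - (74q_T). Setting ∂π_T/∂q_T = 0: 305 - 4q_T - 2(q_S) = 0.
Solace's first-order condition: 239 - 4q_S - 2(q_T) = 0.
So q_T = (305 - 2q_S)/4 and q_S = (239 - 2q_T)/4.
Substituting one into the other gives q_T = 371/6 and q_S = 173/6.
Total output Q = 371/6 + 173/6 = 272/3.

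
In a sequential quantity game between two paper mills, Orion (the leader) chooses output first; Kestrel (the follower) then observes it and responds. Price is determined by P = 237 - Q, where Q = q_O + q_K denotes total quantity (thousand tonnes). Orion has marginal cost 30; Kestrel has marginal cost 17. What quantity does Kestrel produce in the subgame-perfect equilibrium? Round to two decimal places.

The follower Kestrel best-responds to any q_O: π_K = (237 - Q)q_K - 17q_K.
∂π_K/∂q_K = 220 - q_O - 2q_K = 0 gives the reaction function q_K = (220 - q_O)/2.
The leader anticipates this reaction. Substituting into P = 237 - Q gives P = 127 - (1/2)q_O, so π_O = (127 - (1/2)q_O)q_O - 30q_O.
The leader's first-order condition 97 - q_O = 0 yields q_O = 97.
Then q_K = (220 - 97)/2 = 123/2.

61.50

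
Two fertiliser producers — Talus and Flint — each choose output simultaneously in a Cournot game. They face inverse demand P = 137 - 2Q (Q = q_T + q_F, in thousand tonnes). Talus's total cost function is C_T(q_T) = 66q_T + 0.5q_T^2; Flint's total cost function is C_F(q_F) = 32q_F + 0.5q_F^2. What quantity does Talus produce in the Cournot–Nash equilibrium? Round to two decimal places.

Talus's profit: π_T = (137 - 2Q)q_T - (66q_T + (1/2)q_T²). Setting ∂π_T/∂q_T = 0: 71 - 5q_T - 2(q_F) = 0.
Flint's profit: π_F = (137 - 2Q)q_F - (32q_F + (1/2)q_F²). Setting ∂π_F/∂q_F = 0: 105 - 5q_F - 2(q_T) = 0.
So q_T = (71 - 2q_F)/5 and q_F = (105 - 2q_T)/5.
Substituting one into the other gives q_T = 145/21 and q_F = 383/21.

6.90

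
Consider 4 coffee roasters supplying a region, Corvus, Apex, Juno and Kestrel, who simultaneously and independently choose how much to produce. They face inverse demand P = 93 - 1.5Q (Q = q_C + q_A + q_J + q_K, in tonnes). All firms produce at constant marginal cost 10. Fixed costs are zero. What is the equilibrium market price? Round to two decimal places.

A representative firm's profit is π_i = q_i(93 - 1.5Q) - 10q_i.
Setting ∂π_i/∂q_i = 0 with rivals' quantities fixed: 83 - 3q_i - (3/2)·Σ_{j≠i} q_j = 0.
By symmetry each firm produces the same amount; substituting Σ_{j≠i} q_j = 3q_i yields q_i = 83/(15/2) = 166/15.
Total output Q = 664/15, so price P = 93 - (3/2)·(664/15) = 133/5.

26.60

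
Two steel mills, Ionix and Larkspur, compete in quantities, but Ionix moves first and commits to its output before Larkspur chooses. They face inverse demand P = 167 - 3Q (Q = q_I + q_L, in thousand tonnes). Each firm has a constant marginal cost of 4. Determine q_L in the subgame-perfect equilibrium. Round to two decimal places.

Solve by backward induction. Given q_I, the follower Larkspur maximises π_L = (167 - 3q_I - 3q_L)q_L - 4q_L.
Follower FOC: 163 - 3q_I - 6q_L = 0, so q_L(q_I) = (163 - 3q_I)/6.
Ionix substitutes q_L(q_I) into its own profit: π_I = q_I(167 - 3q_I - (163 - 3q_I)/2) - 4q_I = (171/2 - (3/2)q_I)q_I - 4q_I.
Leader FOC: 163/2 - 3q_I = 0, so q_I = 163/6.
Then q_L = (163 - 3·(163/6))/6 = 163/12.

13.58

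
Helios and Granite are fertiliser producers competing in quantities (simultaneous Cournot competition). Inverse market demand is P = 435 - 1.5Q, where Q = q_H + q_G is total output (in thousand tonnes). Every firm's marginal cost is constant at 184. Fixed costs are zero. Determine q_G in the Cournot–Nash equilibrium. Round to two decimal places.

55.78

A representative firm's profit is π_i = q_i(435 - 1.5Q) - 184q_i.
First-order condition (treating rivals' output as given): 251 - 3q_i - (3/2)q_j = 0.
By symmetry each firm produces the same amount; substituting q_j = q_i yields q_i = 251/(9/2) = 502/9.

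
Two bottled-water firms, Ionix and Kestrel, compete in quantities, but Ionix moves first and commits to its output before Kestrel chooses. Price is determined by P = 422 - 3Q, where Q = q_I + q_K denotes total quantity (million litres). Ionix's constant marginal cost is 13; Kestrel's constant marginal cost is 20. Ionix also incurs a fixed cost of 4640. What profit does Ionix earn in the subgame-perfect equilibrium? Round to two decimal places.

Solve by backward induction. Given q_I, the follower Kestrel maximises π_K = (422 - 3q_I - 3q_K)q_K - 20q_K.
Setting the follower's marginal profit to zero, 402 - 3q_I - 6q_K = 0, i.e. q_K = (402 - 3q_I)/6.
Ionix substitutes q_K(q_I) into its own profit: π_I = q_I(422 - 3q_I - (402 - 3q_I)/2) - 13q_I = (221 - (3/2)q_I)q_I - 13q_I.
Maximising: ∂π_I/∂q_I = 208 - 3q_I = 0, giving q_I = 208/3.
Then q_K = (402 - 3·(208/3))/6 = 97/3.
Price P = 422 - 3·(305/3) = 117.
Ionix's profit: (117 - 13)·(208/3) - 4640 = 2570.6667.

2570.67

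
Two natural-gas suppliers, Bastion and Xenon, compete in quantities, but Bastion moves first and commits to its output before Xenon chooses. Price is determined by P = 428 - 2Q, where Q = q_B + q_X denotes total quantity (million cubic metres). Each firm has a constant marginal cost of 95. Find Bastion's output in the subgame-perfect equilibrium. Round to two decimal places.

Solve by backward induction. Given q_B, the follower Xenon maximises π_X = (428 - 2q_B - 2q_X)q_X - 95q_X.
Follower FOC: 333 - 2q_B - 4q_X = 0, so q_X(q_B) = (333 - 2q_B)/4.
Bastion substitutes q_X(q_B) into its own profit: π_B = q_B(428 - 2q_B - (333 - 2q_B)/2) - 95q_B = (523/2 - q_B)q_B - 95q_B.
Leader FOC: 333/2 - 2q_B = 0, so q_B = 333/4.
Then q_X = (333 - 2·(333/4))/4 = 333/8.

83.25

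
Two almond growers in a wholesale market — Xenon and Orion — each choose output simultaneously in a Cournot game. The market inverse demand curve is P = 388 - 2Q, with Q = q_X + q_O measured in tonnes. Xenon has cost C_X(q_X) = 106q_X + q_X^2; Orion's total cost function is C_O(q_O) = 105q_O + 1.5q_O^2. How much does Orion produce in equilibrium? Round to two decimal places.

Xenon's profit: π_X = (388 - 2Q)q_X - (106q_X + q_X²). Setting ∂π_X/∂q_X = 0: 282 - 6q_X - 2(q_O) = 0.
Orion's profit: π_O = (388 - 2Q)q_O - (105q_O + (3/2)q_O²). Setting ∂π_O/∂q_O = 0: 283 - 7q_O - 2(q_X) = 0.
Best responses: q_X = (282 - 2q_O)/6, q_O = (283 - 2q_X)/7.
Substituting one into the other gives q_X = 704/19 and q_O = 567/19.

29.84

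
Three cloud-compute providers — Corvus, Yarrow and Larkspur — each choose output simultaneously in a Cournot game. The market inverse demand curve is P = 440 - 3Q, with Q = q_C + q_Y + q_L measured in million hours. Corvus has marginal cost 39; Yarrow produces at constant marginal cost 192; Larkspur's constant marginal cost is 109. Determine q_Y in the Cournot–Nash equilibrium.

Corvus's profit: π_C = (440 - 3Q)q_C - (39q_C). Setting ∂π_C/∂q_C = 0: 401 - 6q_C - 3(q_Y + q_L) = 0.
Yarrow's first-order condition: 248 - 6q_Y - 3(q_C + q_L) = 0.
Larkspur's profit: π_L = (440 - 3Q)q_L - (109q_L). Setting ∂π_L/∂q_L = 0: 331 - 6q_L - 3(q_C + q_Y) = 0.
Summing all 3 equations gives 980 − 12Q = 0, hence Q = 245/3.
Back-substituting: q_C = (401 − 245)/3 = 52, q_Y = (248 − 245)/3 = 1, q_L = (331 − 245)/3 = 86/3.

1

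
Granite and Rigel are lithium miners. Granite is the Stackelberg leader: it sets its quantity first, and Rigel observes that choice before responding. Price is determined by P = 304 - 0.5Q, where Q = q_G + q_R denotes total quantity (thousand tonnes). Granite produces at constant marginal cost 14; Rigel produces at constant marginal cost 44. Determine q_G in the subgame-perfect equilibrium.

320

The follower Rigel best-responds to any q_G: π_R = (304 - 0.5Q)q_R - 44q_R.
∂π_R/∂q_R = 260 - (1/2)q_G - q_R = 0 gives the reaction function q_R = (260 - (1/2)q_G).
Granite substitutes q_R(q_G) into its own profit: π_G = q_G(304 - (1/2)q_G - (260 - (1/2)q_G)/2) - 14q_G = (174 - (1/4)q_G)q_G - 14q_G.
Leader FOC: 160 - (1/2)q_G = 0, so q_G = 320.
Then q_R = (260 - (1/2)·320) = 100.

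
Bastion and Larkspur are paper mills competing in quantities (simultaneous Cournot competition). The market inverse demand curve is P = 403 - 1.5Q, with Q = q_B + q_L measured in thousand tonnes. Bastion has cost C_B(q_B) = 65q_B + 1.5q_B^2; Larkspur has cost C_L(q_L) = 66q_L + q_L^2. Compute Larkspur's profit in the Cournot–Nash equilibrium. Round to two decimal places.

7451.42

Bastion's profit: π_B = (403 - 1.5Q)q_B - (65q_B + (3/2)q_B²). Setting ∂π_B/∂q_B = 0: 338 - 6q_B - (3/2)(q_L) = 0.
Larkspur's profit: π_L = (403 - 1.5Q)q_L - (66q_L + q_L²). Setting ∂π_L/∂q_L = 0: 337 - 5q_L - (3/2)(q_B) = 0.
Rearranging gives the reaction functions q_B = (338 - (3/2)q_L)/6 and q_L = (337 - (3/2)q_B)/5.
Solving the pair: q_B = 42.6847, q_L = 54.5946.
Price P = 403 - (3/2)·97.2793 = 257.0811.
Larkspur's profit: 257.0811·54.5946 - 66·54.5946 - 54.5946² = 7451.4244.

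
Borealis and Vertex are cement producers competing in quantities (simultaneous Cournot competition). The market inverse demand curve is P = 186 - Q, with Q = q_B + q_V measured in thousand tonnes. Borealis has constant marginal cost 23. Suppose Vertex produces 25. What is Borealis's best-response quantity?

69

With the rival's output fixed at 25, Borealis's profit is π_B = (186 - 25 - q_B)q_B - (23q_B) = (161 - q_B)q_B - (23q_B).
∂π_B/∂q_B = 138 - 2q_B = 0, so q_B = 69.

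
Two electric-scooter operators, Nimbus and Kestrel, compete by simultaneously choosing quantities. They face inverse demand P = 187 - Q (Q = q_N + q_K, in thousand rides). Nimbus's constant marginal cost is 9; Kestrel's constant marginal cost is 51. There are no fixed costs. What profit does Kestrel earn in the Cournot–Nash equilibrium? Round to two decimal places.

Nimbus's profit: π_N = (187 - Q)q_N - (9q_N). Setting ∂π_N/∂q_N = 0: 178 - 2q_N - (q_K) = 0.
Kestrel's profit: π_K = (187 - Q)q_K - (51q_K). Setting ∂π_K/∂q_K = 0: 136 - 2q_K - (q_N) = 0.
Rearranging gives the reaction functions q_N = (178 - q_K)/2 and q_K = (136 - q_N)/2.
Substituting one into the other gives q_N = 220/3 and q_K = 94/3.
Price P = 187 - 314/3 = 247/3.
Kestrel's profit: (247/3 - 51)·(94/3) = 981.7778.

981.78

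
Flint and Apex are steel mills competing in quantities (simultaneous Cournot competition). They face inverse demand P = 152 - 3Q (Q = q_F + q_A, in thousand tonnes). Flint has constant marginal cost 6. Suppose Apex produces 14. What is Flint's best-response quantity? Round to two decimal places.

With the rival's output fixed at 14, Flint's profit is π_F = (152 - 3·14 - 3q_F)q_F - (6q_F) = (110 - 3q_F)q_F - (6q_F).
∂π_F/∂q_F = 104 - 6q_F = 0, so q_F = 52/3.

17.33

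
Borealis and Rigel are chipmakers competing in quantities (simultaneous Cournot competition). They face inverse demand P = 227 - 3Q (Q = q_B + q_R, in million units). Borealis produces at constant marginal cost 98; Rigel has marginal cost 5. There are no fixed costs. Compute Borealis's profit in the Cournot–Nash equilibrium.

Borealis's profit: π_B = (227 - 3Q)q_B - (98q_B). Setting ∂π_B/∂q_B = 0: 129 - 6q_B - 3(q_R) = 0.
Rigel's first-order condition: 222 - 6q_R - 3(q_B) = 0.
Best responses: q_B = (129 - 3q_R)/6, q_R = (222 - 3q_B)/6.
Solving the pair: q_B = 4, q_R = 35.
Price P = 227 - 3·39 = 110.
Borealis's profit: (110 - 98)·4 = 48.

48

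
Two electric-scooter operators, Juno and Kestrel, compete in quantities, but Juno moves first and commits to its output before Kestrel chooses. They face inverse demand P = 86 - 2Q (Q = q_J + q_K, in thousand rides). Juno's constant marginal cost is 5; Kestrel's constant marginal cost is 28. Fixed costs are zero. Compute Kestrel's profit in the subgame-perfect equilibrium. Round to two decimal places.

Solve by backward induction. Given q_J, the follower Kestrel maximises π_K = (86 - 2q_J - 2q_K)q_K - 28q_K.
Follower FOC: 58 - 2q_J - 4q_K = 0, so q_K(q_J) = (58 - 2q_J)/4.
The leader anticipates this reaction. Substituting into P = 86 - 2Q gives P = 57 - q_J, so π_J = (57 - q_J)q_J - 5q_J.
Maximising: ∂π_J/∂q_J = 52 - 2q_J = 0, giving q_J = 26.
Then q_K = (58 - 2·26)/4 = 3/2.
Price P = 86 - 2·(55/2) = 31.
Kestrel's profit: (31 - 28)·(3/2) = 9/2.

4.50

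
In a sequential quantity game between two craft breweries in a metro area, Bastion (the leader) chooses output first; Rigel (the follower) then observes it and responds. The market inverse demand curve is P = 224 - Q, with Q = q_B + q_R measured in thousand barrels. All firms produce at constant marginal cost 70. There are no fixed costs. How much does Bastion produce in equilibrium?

The follower Rigel best-responds to any q_B: π_R = (224 - Q)q_R - 70q_R.
Follower FOC: 154 - q_B - 2q_R = 0, so q_R(q_B) = (154 - q_B)/2.
Bastion substitutes q_R(q_B) into its own profit: π_B = q_B(224 - q_B - (154 - q_B)/2) - 70q_B = (147 - (1/2)q_B)q_B - 70q_B.
Maximising: ∂π_B/∂q_B = 77 - q_B = 0, giving q_B = 77.
Then q_R = (154 - 77)/2 = 77/2.

77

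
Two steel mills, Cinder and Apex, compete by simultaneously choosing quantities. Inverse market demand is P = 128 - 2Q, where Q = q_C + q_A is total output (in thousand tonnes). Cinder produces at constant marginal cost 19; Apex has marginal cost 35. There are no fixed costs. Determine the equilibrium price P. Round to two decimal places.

60.67

Cinder's profit: π_C = (128 - 2Q)q_C - (19q_C). Setting ∂π_C/∂q_C = 0: 109 - 4q_C - 2(q_A) = 0.
Apex's profit: π_A = (128 - 2Q)q_A - (35q_A). Setting ∂π_A/∂q_A = 0: 93 - 4q_A - 2(q_C) = 0.
Best responses: q_C = (109 - 2q_A)/4, q_A = (93 - 2q_C)/4.
Substituting one into the other gives q_C = 125/6 and q_A = 77/6.
Total output Q = 101/3, so price P = 128 - 2·(101/3) = 182/3.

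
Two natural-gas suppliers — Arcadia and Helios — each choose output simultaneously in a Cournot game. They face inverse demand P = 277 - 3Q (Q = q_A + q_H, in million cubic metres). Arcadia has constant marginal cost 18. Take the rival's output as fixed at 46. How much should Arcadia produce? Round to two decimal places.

With the rival's output fixed at 46, Arcadia's profit is π_A = (277 - 3·46 - 3q_A)q_A - (18q_A) = (139 - 3q_A)q_A - (18q_A).
∂π_A/∂q_A = 121 - 6q_A = 0, so q_A = 121/6.

20.17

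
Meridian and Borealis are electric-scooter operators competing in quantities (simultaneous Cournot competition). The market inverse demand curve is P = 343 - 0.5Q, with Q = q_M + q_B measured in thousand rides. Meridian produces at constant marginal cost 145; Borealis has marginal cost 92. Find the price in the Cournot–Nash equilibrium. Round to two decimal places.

193.33

Meridian's profit: π_M = (343 - 0.5Q)q_M - (145q_M). Setting ∂π_M/∂q_M = 0: 198 - q_M - (1/2)(q_B) = 0.
Borealis's profit: π_B = (343 - 0.5Q)q_B - (92q_B). Setting ∂π_B/∂q_B = 0: 251 - q_B - (1/2)(q_M) = 0.
Best responses: q_M = (198 - (1/2)q_B), q_B = (251 - (1/2)q_M).
Substituting one into the other gives q_M = 290/3 and q_B = 608/3.
Total output Q = 898/3, so price P = 343 - (1/2)·(898/3) = 580/3.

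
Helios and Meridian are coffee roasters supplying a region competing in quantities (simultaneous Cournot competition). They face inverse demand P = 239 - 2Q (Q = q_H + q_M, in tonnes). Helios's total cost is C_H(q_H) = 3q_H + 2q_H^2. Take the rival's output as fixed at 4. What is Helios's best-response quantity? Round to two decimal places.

28.50

With the rival's output fixed at 4, Helios's profit is π_H = (239 - 2·4 - 2q_H)q_H - (3q_H + 2q_H²) = (231 - 2q_H)q_H - (3q_H + 2q_H²).
∂π_H/∂q_H = 228 - 8q_H = 0, so q_H = 57/2.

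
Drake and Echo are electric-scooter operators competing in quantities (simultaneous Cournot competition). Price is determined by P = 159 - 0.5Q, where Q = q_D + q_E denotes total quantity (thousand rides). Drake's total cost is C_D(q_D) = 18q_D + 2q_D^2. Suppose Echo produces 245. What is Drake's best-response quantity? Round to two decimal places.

With the rival's output fixed at 245, Drake's profit is π_D = (159 - (1/2)·245 - (1/2)q_D)q_D - (18q_D + 2q_D²) = (73/2 - (1/2)q_D)q_D - (18q_D + 2q_D²).
∂π_D/∂q_D = 37/2 - 5q_D = 0, so q_D = 37/10.

3.70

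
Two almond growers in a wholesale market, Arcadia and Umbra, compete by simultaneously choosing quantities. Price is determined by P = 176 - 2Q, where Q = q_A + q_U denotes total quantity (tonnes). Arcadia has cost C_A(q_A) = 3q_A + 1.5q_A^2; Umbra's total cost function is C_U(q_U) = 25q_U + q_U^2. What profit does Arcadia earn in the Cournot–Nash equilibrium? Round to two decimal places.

1312.98

Arcadia's profit: π_A = (176 - 2Q)q_A - (3q_A + (3/2)q_A²). Setting ∂π_A/∂q_A = 0: 173 - 7q_A - 2(q_U) = 0.
Umbra's first-order condition: 151 - 6q_U - 2(q_A) = 0.
Rearranging gives the reaction functions q_A = (173 - 2q_U)/7 and q_U = (151 - 2q_A)/6.
Substituting one into the other gives q_A = 368/19 and q_U = 711/38.
Price P = 176 - 2·(1447/38) = 1897/19.
Arcadia's profit: (1897/19)·(368/19) - 3·(368/19) - (3/2)(368/19)² = 1312.9751.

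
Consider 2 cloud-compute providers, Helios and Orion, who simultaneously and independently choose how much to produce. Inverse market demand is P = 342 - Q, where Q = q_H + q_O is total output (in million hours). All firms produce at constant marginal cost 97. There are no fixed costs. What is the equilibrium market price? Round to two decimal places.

Each firm earns π_i = (342 - Q)q_i - 97q_i.
Setting ∂π_i/∂q_i = 0 with rivals' quantities fixed: 245 - 2q_i - q_j = 0.
By symmetry each firm produces the same amount; substituting q_j = q_i yields q_i = 245/3.
Total output Q = 490/3, so price P = 342 - 490/3 = 536/3.

178.67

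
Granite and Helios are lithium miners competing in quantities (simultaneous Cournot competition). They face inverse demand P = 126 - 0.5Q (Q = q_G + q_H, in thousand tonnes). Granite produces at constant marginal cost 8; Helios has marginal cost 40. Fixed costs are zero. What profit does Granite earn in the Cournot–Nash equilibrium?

Granite's profit: π_G = (126 - 0.5Q)q_G - (8q_G). Setting ∂π_G/∂q_G = 0: 118 - q_G - (1/2)(q_H) = 0.
Helios's first-order condition: 86 - q_H - (1/2)(q_G) = 0.
So q_G = (118 - (1/2)q_H) and q_H = (86 - (1/2)q_G).
Solving the pair: q_G = 100, q_H = 36.
Price P = 126 - (1/2)·136 = 58.
Granite's profit: (58 - 8)·100 = 5000.

5000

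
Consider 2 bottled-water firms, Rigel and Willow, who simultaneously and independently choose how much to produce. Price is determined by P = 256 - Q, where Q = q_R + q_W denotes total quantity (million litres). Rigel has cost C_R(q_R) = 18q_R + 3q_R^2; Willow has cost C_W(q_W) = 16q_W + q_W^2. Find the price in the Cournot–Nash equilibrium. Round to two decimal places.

Rigel's profit: π_R = (256 - Q)q_R - (18q_R + 3q_R²). Setting ∂π_R/∂q_R = 0: 238 - 8q_R - (q_W) = 0.
Willow's first-order condition: 240 - 4q_W - (q_R) = 0.
Rearranging gives the reaction functions q_R = (238 - q_W)/8 and q_W = (240 - q_R)/4.
Solving the pair: q_R = 712/31, q_W = 1682/31.
Total output Q = 77.2258, so price P = 256 - 77.2258 = 178.7742.

178.77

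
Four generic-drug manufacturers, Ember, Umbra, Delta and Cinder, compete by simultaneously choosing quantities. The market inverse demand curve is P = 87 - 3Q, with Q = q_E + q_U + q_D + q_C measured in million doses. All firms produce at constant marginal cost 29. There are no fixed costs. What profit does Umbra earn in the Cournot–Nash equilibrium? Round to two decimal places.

A representative firm's profit is π_i = q_i(87 - 3Q) - 29q_i.
Setting ∂π_i/∂q_i = 0 with rivals' quantities fixed: 58 - 6q_i - 3·Σ_{j≠i} q_j = 0.
With identical firms every q_j equals q_i, so Σ_{j≠i} q_j = 3q_i and 58 = 15q_i, giving q_i = 58/15.
Price P = 87 - 3·(232/15) = 203/5.
Umbra's profit: (203/5 - 29)·(58/15) = 44.8533.

44.85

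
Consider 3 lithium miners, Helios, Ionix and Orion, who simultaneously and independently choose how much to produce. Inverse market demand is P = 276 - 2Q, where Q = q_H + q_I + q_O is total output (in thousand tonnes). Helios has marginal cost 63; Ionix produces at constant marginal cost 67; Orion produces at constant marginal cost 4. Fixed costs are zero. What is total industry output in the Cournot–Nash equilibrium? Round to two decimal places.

86.75

Helios's profit: π_H = (276 - 2Q)q_H - (63q_H). Setting ∂π_H/∂q_H = 0: 213 - 4q_H - 2(q_I + q_O) = 0.
Ionix's profit: π_I = (276 - 2Q)q_I - (67q_I). Setting ∂π_I/∂q_I = 0: 209 - 4q_I - 2(q_H + q_O) = 0.
Orion's first-order condition: 272 - 4q_O - 2(q_H + q_I) = 0.
Adding the 3 first-order conditions: 694 − 8Q = 0, so Q = 347/4.
Back-substituting: q_H = (213 − 347/2)/2 = 79/4, q_I = (209 − 347/2)/2 = 71/4, q_O = (272 − 347/2)/2 = 197/4.
Total output Q = 79/4 + 71/4 + 197/4 = 347/4.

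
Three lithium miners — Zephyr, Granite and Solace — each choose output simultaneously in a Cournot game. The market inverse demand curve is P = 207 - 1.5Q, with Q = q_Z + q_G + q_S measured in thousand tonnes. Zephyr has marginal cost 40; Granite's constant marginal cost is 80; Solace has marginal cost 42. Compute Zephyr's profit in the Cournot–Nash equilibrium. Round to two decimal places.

1820.04

Zephyr's profit: π_Z = (207 - 1.5Q)q_Z - (40q_Z). Setting ∂π_Z/∂q_Z = 0: 167 - 3q_Z - (3/2)(q_G + q_S) = 0.
Granite's profit: π_G = (207 - 1.5Q)q_G - (80q_G). Setting ∂π_G/∂q_G = 0: 127 - 3q_G - (3/2)(q_Z + q_S) = 0.
Solace's profit: π_S = (207 - 1.5Q)q_S - (42q_S). Setting ∂π_S/∂q_S = 0: 165 - 3q_S - (3/2)(q_Z + q_G) = 0.
Adding the 3 first-order conditions: 459 − 6Q = 0, so Q = 153/2.
Back-substituting: q_Z = (167 − 459/4)/(3/2) = 209/6, q_G = (127 − 459/4)/(3/2) = 49/6, q_S = (165 − 459/4)/(3/2) = 67/2.
Price P = 207 - (3/2)·(153/2) = 369/4.
Zephyr's profit: (369/4 - 40)·(209/6) = 1820.0417.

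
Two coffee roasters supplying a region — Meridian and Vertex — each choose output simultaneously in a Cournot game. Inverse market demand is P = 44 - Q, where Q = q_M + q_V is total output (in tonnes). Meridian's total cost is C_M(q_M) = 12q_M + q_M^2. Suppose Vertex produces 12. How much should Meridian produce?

With the rival's output fixed at 12, Meridian's profit is π_M = (44 - 12 - q_M)q_M - (12q_M + q_M²) = (32 - q_M)q_M - (12q_M + q_M²).
∂π_M/∂q_M = 20 - 4q_M = 0, so q_M = 5.

5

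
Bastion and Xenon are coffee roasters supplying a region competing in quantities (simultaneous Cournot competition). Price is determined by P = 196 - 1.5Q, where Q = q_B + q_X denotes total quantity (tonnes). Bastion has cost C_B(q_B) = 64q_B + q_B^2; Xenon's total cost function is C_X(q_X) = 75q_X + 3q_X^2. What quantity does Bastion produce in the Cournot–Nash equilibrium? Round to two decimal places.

23.54

Bastion's profit: π_B = (196 - 1.5Q)q_B - (64q_B + q_B²). Setting ∂π_B/∂q_B = 0: 132 - 5q_B - (3/2)(q_X) = 0.
Xenon's first-order condition: 121 - 9q_X - (3/2)(q_B) = 0.
So q_B = (132 - (3/2)q_X)/5 and q_X = (121 - (3/2)q_B)/9.
Solving the pair: q_B = 1342/57, q_X = 1628/171.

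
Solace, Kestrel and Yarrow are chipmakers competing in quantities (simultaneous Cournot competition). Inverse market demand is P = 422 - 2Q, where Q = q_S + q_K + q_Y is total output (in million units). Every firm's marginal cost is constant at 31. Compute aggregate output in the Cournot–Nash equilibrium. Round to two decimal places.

A representative firm's profit is π_i = q_i(422 - 2Q) - 31q_i.
Setting ∂π_i/∂q_i = 0 with rivals' quantities fixed: 391 - 4q_i - 2·Σ_{j≠i} q_j = 0.
By symmetry each firm produces the same amount; substituting Σ_{j≠i} q_j = 2q_i yields q_i = 391/8.
Total output Q = 391/8 + 391/8 + 391/8 = 1173/8.

146.63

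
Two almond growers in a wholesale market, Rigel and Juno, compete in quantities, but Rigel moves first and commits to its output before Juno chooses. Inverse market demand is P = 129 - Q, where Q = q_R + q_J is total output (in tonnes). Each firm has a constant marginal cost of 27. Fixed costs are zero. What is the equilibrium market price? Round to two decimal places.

52.50

Solve by backward induction. Given q_R, the follower Juno maximises π_J = (129 - q_R - q_J)q_J - 27q_J.
Follower FOC: 102 - q_R - 2q_J = 0, so q_J(q_R) = (102 - q_R)/2.
The leader anticipates this reaction. Substituting into P = 129 - Q gives P = 78 - (1/2)q_R, so π_R = (78 - (1/2)q_R)q_R - 27q_R.
Maximising: ∂π_R/∂q_R = 51 - q_R = 0, giving q_R = 51.
Then q_J = (102 - 51)/2 = 51/2.
Total output Q = 153/2, so price P = 129 - 153/2 = 105/2.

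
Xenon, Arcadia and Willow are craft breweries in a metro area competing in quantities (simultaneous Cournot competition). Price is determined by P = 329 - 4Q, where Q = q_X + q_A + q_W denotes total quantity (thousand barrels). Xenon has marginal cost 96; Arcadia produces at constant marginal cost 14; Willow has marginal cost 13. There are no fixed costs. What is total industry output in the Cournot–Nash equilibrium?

Xenon's profit: π_X = (329 - 4Q)q_X - (96q_X). Setting ∂π_X/∂q_X = 0: 233 - 8q_X - 4(q_A + q_W) = 0.
Arcadia's first-order condition: 315 - 8q_A - 4(q_X + q_W) = 0.
Willow's first-order condition: 316 - 8q_W - 4(q_X + q_A) = 0.
Summing all 3 equations gives 864 − 16Q = 0, hence Q = 54.
Back-substituting: q_X = (233 − 216)/4 = 17/4, q_A = (315 − 216)/4 = 99/4, q_W = (316 − 216)/4 = 25.
Total output Q = 17/4 + 99/4 + 25 = 54.

54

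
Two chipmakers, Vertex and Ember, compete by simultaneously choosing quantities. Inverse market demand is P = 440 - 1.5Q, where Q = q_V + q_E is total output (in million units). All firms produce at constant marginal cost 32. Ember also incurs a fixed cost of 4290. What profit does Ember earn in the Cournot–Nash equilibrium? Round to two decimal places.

8040.67

A representative firm's profit is π_i = q_i(440 - 1.5Q) - 32q_i.
Setting ∂π_i/∂q_i = 0 with rivals' quantities fixed: 408 - 3q_i - (3/2)q_j = 0.
With identical firms every q_j equals q_i, so q_j = q_i and 408 = (9/2)q_i, giving q_i = 272/3.
Price P = 440 - (3/2)·(544/3) = 168.
Ember's profit: (168 - 32)·(272/3) - 4290 = 8040.6667.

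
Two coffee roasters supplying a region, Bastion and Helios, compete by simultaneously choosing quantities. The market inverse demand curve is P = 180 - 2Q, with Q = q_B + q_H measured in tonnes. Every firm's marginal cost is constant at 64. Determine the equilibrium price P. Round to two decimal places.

Each firm earns π_i = (180 - 2Q)q_i - 64q_i.
Setting ∂π_i/∂q_i = 0 with rivals' quantities fixed: 116 - 4q_i - 2q_j = 0.
With identical firms every q_j equals q_i, so q_j = q_i and 116 = 6q_i, giving q_i = 58/3.
Total output Q = 116/3, so price P = 180 - 2·(116/3) = 308/3.

102.67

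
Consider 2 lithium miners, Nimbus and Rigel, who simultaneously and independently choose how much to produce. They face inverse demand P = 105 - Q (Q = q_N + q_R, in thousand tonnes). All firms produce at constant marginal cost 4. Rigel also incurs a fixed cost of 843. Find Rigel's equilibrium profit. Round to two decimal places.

290.44

Each firm earns π_i = (105 - Q)q_i - 4q_i.
First-order condition (treating rivals' output as given): 101 - 2q_i - q_j = 0.
By symmetry each firm produces the same amount; substituting q_j = q_i yields q_i = 101/3.
Price P = 105 - 202/3 = 113/3.
Rigel's profit: (113/3 - 4)·(101/3) - 843 = 290.4444.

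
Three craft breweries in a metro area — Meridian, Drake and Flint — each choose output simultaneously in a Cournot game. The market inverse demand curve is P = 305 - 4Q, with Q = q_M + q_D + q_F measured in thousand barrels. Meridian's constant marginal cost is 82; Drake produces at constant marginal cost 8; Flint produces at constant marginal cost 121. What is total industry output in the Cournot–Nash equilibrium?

44

Meridian's profit: π_M = (305 - 4Q)q_M - (82q_M). Setting ∂π_M/∂q_M = 0: 223 - 8q_M - 4(q_D + q_F) = 0.
Drake's first-order condition: 297 - 8q_D - 4(q_M + q_F) = 0.
Flint's first-order condition: 184 - 8q_F - 4(q_M + q_D) = 0.
Adding the 3 first-order conditions: 704 − 16Q = 0, so Q = 44.
Back-substituting: q_M = (223 − 176)/4 = 47/4, q_D = (297 − 176)/4 = 121/4, q_F = (184 − 176)/4 = 2.
Total output Q = 47/4 + 121/4 + 2 = 44.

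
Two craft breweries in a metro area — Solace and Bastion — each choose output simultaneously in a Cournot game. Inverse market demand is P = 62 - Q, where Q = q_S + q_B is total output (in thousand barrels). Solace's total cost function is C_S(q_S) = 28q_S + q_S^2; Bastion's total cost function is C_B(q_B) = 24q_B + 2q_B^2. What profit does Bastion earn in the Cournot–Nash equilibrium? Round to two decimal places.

78.96

Solace's profit: π_S = (62 - Q)q_S - (28q_S + q_S²). Setting ∂π_S/∂q_S = 0: 34 - 4q_S - (q_B) = 0.
Bastion's first-order condition: 38 - 6q_B - (q_S) = 0.
So q_S = (34 - q_B)/4 and q_B = (38 - q_S)/6.
Solving the pair: q_S = 166/23, q_B = 118/23.
Price P = 62 - 284/23 = 1142/23.
Bastion's profit: (1142/23)·(118/23) - 24·(118/23) - 2(118/23)² = 78.9641.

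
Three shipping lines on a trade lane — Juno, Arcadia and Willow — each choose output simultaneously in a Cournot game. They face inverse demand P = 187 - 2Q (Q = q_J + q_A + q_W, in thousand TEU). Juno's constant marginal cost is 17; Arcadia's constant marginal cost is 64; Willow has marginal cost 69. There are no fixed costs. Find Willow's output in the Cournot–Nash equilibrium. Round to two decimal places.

7.63

Juno's profit: π_J = (187 - 2Q)q_J - (17q_J). Setting ∂π_J/∂q_J = 0: 170 - 4q_J - 2(q_A + q_W) = 0.
Arcadia's profit: π_A = (187 - 2Q)q_A - (64q_A). Setting ∂π_A/∂q_A = 0: 123 - 4q_A - 2(q_J + q_W) = 0.
Willow's first-order condition: 118 - 4q_W - 2(q_J + q_A) = 0.
Adding the 3 conditions: 411 − 4Q − 4Q = 0, i.e. Q = 411/8.
Back-substituting: q_J = (170 − 411/4)/2 = 269/8, q_A = (123 − 411/4)/2 = 81/8, q_W = (118 − 411/4)/2 = 61/8.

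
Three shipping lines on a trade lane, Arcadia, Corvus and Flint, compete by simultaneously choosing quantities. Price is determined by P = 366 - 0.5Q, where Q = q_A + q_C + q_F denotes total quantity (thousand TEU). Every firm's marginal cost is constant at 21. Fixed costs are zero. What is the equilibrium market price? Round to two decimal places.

107.25

Each firm earns π_i = (366 - 0.5Q)q_i - 21q_i.
First-order condition (treating rivals' output as given): 345 - q_i - (1/2)·Σ_{j≠i} q_j = 0.
With identical firms every q_j equals q_i, so Σ_{j≠i} q_j = 2q_i and 345 = 2q_i, giving q_i = 345/2.
Total output Q = 1035/2, so price P = 366 - (1/2)·(1035/2) = 429/4.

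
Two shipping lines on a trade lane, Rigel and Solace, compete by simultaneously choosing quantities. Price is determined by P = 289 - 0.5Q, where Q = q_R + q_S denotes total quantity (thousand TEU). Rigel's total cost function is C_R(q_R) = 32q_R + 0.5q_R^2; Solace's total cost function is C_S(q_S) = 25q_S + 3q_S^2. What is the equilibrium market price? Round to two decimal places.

Rigel's profit: π_R = (289 - 0.5Q)q_R - (32q_R + (1/2)q_R²). Setting ∂π_R/∂q_R = 0: 257 - 2q_R - (1/2)(q_S) = 0.
Solace's first-order condition: 264 - 7q_S - (1/2)(q_R) = 0.
Best responses: q_R = (257 - (1/2)q_S)/2, q_S = (264 - (1/2)q_R)/7.
Solving the pair: q_R = 121.2364, q_S = 1598/55.
Total output Q = 150.2909, so price P = 289 - (1/2)·150.2909 = 213.8545.

213.85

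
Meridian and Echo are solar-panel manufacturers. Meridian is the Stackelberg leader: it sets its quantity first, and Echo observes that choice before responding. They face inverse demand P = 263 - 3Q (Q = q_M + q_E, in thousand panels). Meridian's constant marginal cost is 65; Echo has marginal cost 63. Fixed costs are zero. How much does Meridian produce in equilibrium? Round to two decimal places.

32.67

Solve by backward induction. Given q_M, the follower Echo maximises π_E = (263 - 3q_M - 3q_E)q_E - 63q_E.
Follower FOC: 200 - 3q_M - 6q_E = 0, so q_E(q_M) = (200 - 3q_M)/6.
Meridian substitutes q_E(q_M) into its own profit: π_M = q_M(263 - 3q_M - (200 - 3q_M)/2) - 65q_M = (163 - (3/2)q_M)q_M - 65q_M.
The leader's first-order condition 98 - 3q_M = 0 yields q_M = 98/3.
Then q_E = (200 - 3·(98/3))/6 = 17.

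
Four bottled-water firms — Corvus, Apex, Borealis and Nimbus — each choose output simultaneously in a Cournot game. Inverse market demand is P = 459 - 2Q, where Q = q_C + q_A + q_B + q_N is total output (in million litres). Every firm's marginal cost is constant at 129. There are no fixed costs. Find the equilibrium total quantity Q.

132

Each firm earns π_i = (459 - 2Q)q_i - 129q_i.
Setting ∂π_i/∂q_i = 0 with rivals' quantities fixed: 330 - 4q_i - 2·Σ_{j≠i} q_j = 0.
By symmetry each firm produces the same amount; substituting Σ_{j≠i} q_j = 3q_i yields q_i = 330/10 = 33.
Total output Q = 33 + 33 + 33 + 33 = 132.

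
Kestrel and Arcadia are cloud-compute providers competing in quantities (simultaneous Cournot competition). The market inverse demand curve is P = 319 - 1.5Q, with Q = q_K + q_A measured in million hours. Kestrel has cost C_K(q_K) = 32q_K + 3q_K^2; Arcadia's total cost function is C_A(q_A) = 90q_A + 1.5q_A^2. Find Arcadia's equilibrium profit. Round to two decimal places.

2978.12

Kestrel's profit: π_K = (319 - 1.5Q)q_K - (32q_K + 3q_K²). Setting ∂π_K/∂q_K = 0: 287 - 9q_K - (3/2)(q_A) = 0.
Arcadia's profit: π_A = (319 - 1.5Q)q_A - (90q_A + (3/2)q_A²). Setting ∂π_A/∂q_A = 0: 229 - 6q_A - (3/2)(q_K) = 0.
Rearranging gives the reaction functions q_K = (287 - (3/2)q_A)/9 and q_A = (229 - (3/2)q_K)/6.
Solving the pair: q_K = 1838/69, q_A = 31.5072.
Price P = 319 - (3/2)·58.1449 = 231.7826.
Arcadia's profit: 231.7826·31.5072 - 90·31.5072 - (3/2)·31.5072² = 2978.1197.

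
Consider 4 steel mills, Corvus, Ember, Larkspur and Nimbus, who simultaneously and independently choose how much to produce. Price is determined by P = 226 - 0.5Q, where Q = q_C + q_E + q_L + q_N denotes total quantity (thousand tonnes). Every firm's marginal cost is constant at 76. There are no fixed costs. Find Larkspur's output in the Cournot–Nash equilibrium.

A representative firm's profit is π_i = q_i(226 - 0.5Q) - 76q_i.
Setting ∂π_i/∂q_i = 0 with rivals' quantities fixed: 150 - q_i - (1/2)·Σ_{j≠i} q_j = 0.
By symmetry each firm produces the same amount; substituting Σ_{j≠i} q_j = 3q_i yields q_i = 150/(5/2) = 60.

60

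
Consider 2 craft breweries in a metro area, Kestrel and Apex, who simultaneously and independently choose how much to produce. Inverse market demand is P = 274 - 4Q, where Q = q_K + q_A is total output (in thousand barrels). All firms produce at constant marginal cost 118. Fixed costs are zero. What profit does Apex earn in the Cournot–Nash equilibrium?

676

Each firm earns π_i = (274 - 4Q)q_i - 118q_i.
Setting ∂π_i/∂q_i = 0 with rivals' quantities fixed: 156 - 8q_i - 4q_j = 0.
By symmetry each firm produces the same amount; substituting q_j = q_i yields q_i = 156/12 = 13.
Price P = 274 - 4·26 = 170.
Apex's profit: (170 - 118)·13 = 676.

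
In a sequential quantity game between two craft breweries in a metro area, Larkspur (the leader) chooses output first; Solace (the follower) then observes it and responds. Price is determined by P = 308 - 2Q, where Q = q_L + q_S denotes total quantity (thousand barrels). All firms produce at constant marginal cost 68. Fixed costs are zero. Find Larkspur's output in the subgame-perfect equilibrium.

The follower Solace best-responds to any q_L: π_S = (308 - 2Q)q_S - 68q_S.
Follower FOC: 240 - 2q_L - 4q_S = 0, so q_S(q_L) = (240 - 2q_L)/4.
The leader anticipates this reaction. Substituting into P = 308 - 2Q gives P = 188 - q_L, so π_L = (188 - q_L)q_L - 68q_L.
Maximising: ∂π_L/∂q_L = 120 - 2q_L = 0, giving q_L = 60.
Then q_S = (240 - 2·60)/4 = 30.

60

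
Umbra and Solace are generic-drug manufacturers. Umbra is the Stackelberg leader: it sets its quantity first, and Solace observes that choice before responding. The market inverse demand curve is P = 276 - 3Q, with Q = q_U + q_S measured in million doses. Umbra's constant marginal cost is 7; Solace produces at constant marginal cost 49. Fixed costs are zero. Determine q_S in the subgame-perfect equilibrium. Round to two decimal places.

Solve by backward induction. Given q_U, the follower Solace maximises π_S = (276 - 3q_U - 3q_S)q_S - 49q_S.
Follower FOC: 227 - 3q_U - 6q_S = 0, so q_S(q_U) = (227 - 3q_U)/6.
Umbra substitutes q_S(q_U) into its own profit: π_U = q_U(276 - 3q_U - (227 - 3q_U)/2) - 7q_U = (325/2 - (3/2)q_U)q_U - 7q_U.
The leader's first-order condition 311/2 - 3q_U = 0 yields q_U = 311/6.
Then q_S = (227 - 3·(311/6))/6 = 143/12.

11.92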